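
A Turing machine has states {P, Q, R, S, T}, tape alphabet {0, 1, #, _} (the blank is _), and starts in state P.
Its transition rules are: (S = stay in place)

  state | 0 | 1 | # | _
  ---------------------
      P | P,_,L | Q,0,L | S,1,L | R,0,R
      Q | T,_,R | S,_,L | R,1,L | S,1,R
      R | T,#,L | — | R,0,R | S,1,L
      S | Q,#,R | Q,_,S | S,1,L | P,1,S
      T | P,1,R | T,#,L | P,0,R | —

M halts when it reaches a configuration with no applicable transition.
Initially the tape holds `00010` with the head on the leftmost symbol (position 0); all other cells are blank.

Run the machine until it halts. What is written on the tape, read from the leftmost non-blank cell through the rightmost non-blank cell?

1#1#__0010

state=P head=0 tape=_____[0]0010   (P,0)→(P,_,L)
state=P head=-1 tape=____[_]_0010   (P,_)→(R,0,R)
state=R head=0 tape=____0[_]0010   (R,_)→(S,1,L)
state=S head=-1 tape=____[0]10010   (S,0)→(Q,#,R)
state=Q head=0 tape=____#[1]0010   (Q,1)→(S,_,L)
state=S head=-1 tape=____[#]_0010   (S,#)→(S,1,L)
state=S head=-2 tape=___[_]1_0010   (S,_)→(P,1,S)
state=P head=-2 tape=___[1]1_0010   (P,1)→(Q,0,L)
state=Q head=-3 tape=__[_]01_0010   (Q,_)→(S,1,R)
state=S head=-2 tape=__1[0]1_0010   (S,0)→(Q,#,R)
state=Q head=-1 tape=__1#[1]_0010   (Q,1)→(S,_,L)
state=S head=-2 tape=__1[#]__0010   (S,#)→(S,1,L)
state=S head=-3 tape=__[1]1__0010   (S,1)→(Q,_,S)
state=Q head=-3 tape=__[_]1__0010   (Q,_)→(S,1,R)
state=S head=-2 tape=__1[1]__0010   (S,1)→(Q,_,S)
state=Q head=-2 tape=__1[_]__0010   (Q,_)→(S,1,R)
state=S head=-1 tape=__11[_]_0010   (S,_)→(P,1,S)
state=P head=-1 tape=__11[1]_0010   (P,1)→(Q,0,L)
state=Q head=-2 tape=__1[1]0_0010   (Q,1)→(S,_,L)
state=S head=-3 tape=__[1]_0_0010   (S,1)→(Q,_,S)
state=Q head=-3 tape=__[_]_0_0010   (Q,_)→(S,1,R)
state=S head=-2 tape=__1[_]0_0010   (S,_)→(P,1,S)
state=P head=-2 tape=__1[1]0_0010   (P,1)→(Q,0,L)
state=Q head=-3 tape=__[1]00_0010   (Q,1)→(S,_,L)
state=S head=-4 tape=_[_]_00_0010   (S,_)→(P,1,S)
state=P head=-4 tape=_[1]_00_0010   (P,1)→(Q,0,L)
state=Q head=-5 tape=[_]0_00_0010   (Q,_)→(S,1,R)
state=S head=-4 tape=1[0]_00_0010   (S,0)→(Q,#,R)
state=Q head=-3 tape=1#[_]00_0010   (Q,_)→(S,1,R)
state=S head=-2 tape=1#1[0]0_0010   (S,0)→(Q,#,R)
state=Q head=-1 tape=1#1#[0]_0010   (Q,0)→(T,_,R)
state=T head=0 tape=1#1#_[_]0010
The non-blank tape span at halt is 1#1#__0010.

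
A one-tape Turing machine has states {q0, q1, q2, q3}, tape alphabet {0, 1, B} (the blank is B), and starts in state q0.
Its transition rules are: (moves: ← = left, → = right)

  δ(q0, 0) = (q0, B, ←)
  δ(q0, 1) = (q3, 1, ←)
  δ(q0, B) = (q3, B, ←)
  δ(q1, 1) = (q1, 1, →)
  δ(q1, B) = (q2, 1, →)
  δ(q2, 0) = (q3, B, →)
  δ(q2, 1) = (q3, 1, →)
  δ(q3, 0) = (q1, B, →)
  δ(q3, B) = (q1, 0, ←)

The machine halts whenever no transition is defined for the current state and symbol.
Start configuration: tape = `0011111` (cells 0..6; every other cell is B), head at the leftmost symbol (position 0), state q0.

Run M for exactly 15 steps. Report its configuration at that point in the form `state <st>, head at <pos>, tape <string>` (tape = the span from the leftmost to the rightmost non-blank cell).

q0 | BBB[0]011111   read 0 → write B, move ←, go to q0
q0 | BB[B]B011111   read B → write B, move ←, go to q3
q3 | B[B]BB011111   read B → write 0, move ←, go to q1
q1 | [B]0BB011111   read B → write 1, move →, go to q2
q2 | 1[0]BB011111   read 0 → write B, move →, go to q3
q3 | 1B[B]B011111   read B → write 0, move ←, go to q1
q1 | 1[B]0B011111   read B → write 1, move →, go to q2
q2 | 11[0]B011111   read 0 → write B, move →, go to q3
q3 | 11B[B]011111   read B → write 0, move ←, go to q1
q1 | 11[B]0011111   read B → write 1, move →, go to q2
q2 | 111[0]011111   read 0 → write B, move →, go to q3
q3 | 111B[0]11111   read 0 → write B, move →, go to q1
q1 | 111BB[1]1111   read 1 → write 1, move →, go to q1
q1 | 111BB1[1]111   read 1 → write 1, move →, go to q1
q1 | 111BB11[1]11   read 1 → write 1, move →, go to q1
q1 | 111BB111[1]1
After 15 steps: state q1, head at 5, tape 111BB11111.

state q1, head at 5, tape 111BB11111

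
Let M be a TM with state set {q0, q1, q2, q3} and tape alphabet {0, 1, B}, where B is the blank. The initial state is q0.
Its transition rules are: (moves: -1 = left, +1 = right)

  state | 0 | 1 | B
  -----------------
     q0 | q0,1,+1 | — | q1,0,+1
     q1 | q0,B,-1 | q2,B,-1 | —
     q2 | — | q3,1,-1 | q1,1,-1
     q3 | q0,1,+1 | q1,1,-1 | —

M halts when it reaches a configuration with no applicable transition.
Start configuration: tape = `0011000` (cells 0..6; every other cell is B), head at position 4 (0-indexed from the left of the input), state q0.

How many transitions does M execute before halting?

q0 | 0011[0]00BB   read 0 → write 1, move +1, go to q0
q0 | 00111[0]0BB   read 0 → write 1, move +1, go to q0
q0 | 001111[0]BB   read 0 → write 1, move +1, go to q0
q0 | 0011111[B]B   read B → write 0, move +1, go to q1
q1 | 00111110[B]
M halts after 4 transitions.

4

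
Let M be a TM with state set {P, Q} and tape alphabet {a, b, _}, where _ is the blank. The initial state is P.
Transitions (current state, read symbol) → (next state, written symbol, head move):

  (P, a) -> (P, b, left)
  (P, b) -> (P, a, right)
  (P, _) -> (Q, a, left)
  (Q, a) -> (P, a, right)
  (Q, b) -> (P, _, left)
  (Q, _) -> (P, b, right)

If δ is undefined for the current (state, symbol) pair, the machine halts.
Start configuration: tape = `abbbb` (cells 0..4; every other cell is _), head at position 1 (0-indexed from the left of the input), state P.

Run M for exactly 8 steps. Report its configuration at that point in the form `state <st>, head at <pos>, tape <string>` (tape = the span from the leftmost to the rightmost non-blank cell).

state P, head at 3, tape aaaabb

state=P head=1 tape=a[b]bbb_   (P,b)→(P,a,right)
state=P head=2 tape=aa[b]bb_   (P,b)→(P,a,right)
state=P head=3 tape=aaa[b]b_   (P,b)→(P,a,right)
state=P head=4 tape=aaaa[b]_   (P,b)→(P,a,right)
state=P head=5 tape=aaaaa[_]   (P,_)→(Q,a,left)
state=Q head=4 tape=aaaa[a]a   (Q,a)→(P,a,right)
state=P head=5 tape=aaaaa[a]   (P,a)→(P,b,left)
state=P head=4 tape=aaaa[a]b   (P,a)→(P,b,left)
state=P head=3 tape=aaa[a]bb
After 8 steps: state P, head at 3, tape aaaabb.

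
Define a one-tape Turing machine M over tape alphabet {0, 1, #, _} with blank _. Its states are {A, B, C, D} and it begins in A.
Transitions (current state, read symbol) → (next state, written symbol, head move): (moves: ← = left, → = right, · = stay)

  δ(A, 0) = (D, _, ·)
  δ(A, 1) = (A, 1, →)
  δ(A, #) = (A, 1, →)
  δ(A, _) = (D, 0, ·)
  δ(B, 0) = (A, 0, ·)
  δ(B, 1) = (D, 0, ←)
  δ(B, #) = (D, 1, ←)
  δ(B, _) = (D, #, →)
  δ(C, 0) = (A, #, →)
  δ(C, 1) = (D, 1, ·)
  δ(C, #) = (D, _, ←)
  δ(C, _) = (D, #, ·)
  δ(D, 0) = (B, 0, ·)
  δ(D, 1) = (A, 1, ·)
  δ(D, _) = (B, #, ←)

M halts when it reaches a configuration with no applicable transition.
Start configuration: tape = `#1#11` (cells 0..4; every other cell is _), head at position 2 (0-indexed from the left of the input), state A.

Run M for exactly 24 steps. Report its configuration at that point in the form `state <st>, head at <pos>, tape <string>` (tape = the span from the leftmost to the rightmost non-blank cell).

state D, head at 0, tape #0####

A | #1[#]11_   read # → write 1, move →, go to A
A | #11[1]1_   read 1 → write 1, move →, go to A
A | #111[1]_   read 1 → write 1, move →, go to A
A | #1111[_]   read _ → write 0, move ·, go to D
D | #1111[0]   read 0 → write 0, move ·, go to B
B | #1111[0]   read 0 → write 0, move ·, go to A
A | #1111[0]   read 0 → write _, move ·, go to D
D | #1111[_]   read _ → write #, move ←, go to B
B | #111[1]#   read 1 → write 0, move ←, go to D
D | #11[1]0#   read 1 → write 1, move ·, go to A
A | #11[1]0#   read 1 → write 1, move →, go to A
A | #111[0]#   read 0 → write _, move ·, go to D
D | #111[_]#   read _ → write #, move ←, go to B
B | #11[1]##   read 1 → write 0, move ←, go to D
D | #1[1]0##   read 1 → write 1, move ·, go to A
A | #1[1]0##   read 1 → write 1, move →, go to A
A | #11[0]##   read 0 → write _, move ·, go to D
D | #11[_]##   read _ → write #, move ←, go to B
B | #1[1]###   read 1 → write 0, move ←, go to D
D | #[1]0###   read 1 → write 1, move ·, go to A
A | #[1]0###   read 1 → write 1, move →, go to A
A | #1[0]###   read 0 → write _, move ·, go to D
D | #1[_]###   read _ → write #, move ←, go to B
B | #[1]####   read 1 → write 0, move ←, go to D
D | [#]0####
After 24 steps: state D, head at 0, tape #0####.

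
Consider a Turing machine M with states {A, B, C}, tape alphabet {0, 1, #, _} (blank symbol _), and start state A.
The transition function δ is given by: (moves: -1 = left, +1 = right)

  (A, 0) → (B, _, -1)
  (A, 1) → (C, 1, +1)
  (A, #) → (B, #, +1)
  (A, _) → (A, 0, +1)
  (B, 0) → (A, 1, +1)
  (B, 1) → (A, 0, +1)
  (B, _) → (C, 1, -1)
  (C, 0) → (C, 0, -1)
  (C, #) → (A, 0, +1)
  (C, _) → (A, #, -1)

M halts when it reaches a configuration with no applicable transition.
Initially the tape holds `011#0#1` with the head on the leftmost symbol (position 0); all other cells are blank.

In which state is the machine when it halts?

A | ___[0]11#0#1   read 0 → write _, move -1, go to B
B | __[_]_11#0#1   read _ → write 1, move -1, go to C
C | _[_]1_11#0#1   read _ → write #, move -1, go to A
A | [_]#1_11#0#1   read _ → write 0, move +1, go to A
A | 0[#]1_11#0#1   read # → write #, move +1, go to B
B | 0#[1]_11#0#1   read 1 → write 0, move +1, go to A
A | 0#0[_]11#0#1   read _ → write 0, move +1, go to A
A | 0#00[1]1#0#1   read 1 → write 1, move +1, go to C
C | 0#001[1]#0#1
No transition is defined for (C, 1); M halts in state C.

C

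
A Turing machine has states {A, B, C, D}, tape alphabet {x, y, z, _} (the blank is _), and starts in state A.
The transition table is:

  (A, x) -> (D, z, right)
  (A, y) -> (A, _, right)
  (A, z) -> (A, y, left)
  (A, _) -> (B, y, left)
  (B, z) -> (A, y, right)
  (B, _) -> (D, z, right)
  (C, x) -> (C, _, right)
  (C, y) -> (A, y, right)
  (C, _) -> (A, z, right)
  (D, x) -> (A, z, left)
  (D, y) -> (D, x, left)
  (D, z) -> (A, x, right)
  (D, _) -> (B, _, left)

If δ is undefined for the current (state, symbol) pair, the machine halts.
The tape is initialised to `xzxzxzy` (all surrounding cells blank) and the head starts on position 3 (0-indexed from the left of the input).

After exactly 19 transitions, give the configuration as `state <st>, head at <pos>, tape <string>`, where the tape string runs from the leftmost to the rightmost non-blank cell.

state A, head at 6, tape xzxzxxx

state=A head=3 tape=xzx[z]xzy   (A,z)→(A,y,left)
state=A head=2 tape=xz[x]yxzy   (A,x)→(D,z,right)
state=D head=3 tape=xzz[y]xzy   (D,y)→(D,x,left)
state=D head=2 tape=xz[z]xxzy   (D,z)→(A,x,right)
state=A head=3 tape=xzx[x]xzy   (A,x)→(D,z,right)
state=D head=4 tape=xzxz[x]zy   (D,x)→(A,z,left)
state=A head=3 tape=xzx[z]zzy   (A,z)→(A,y,left)
state=A head=2 tape=xz[x]yzzy   (A,x)→(D,z,right)
state=D head=3 tape=xzz[y]zzy   (D,y)→(D,x,left)
state=D head=2 tape=xz[z]xzzy   (D,z)→(A,x,right)
state=A head=3 tape=xzx[x]zzy   (A,x)→(D,z,right)
state=D head=4 tape=xzxz[z]zy   (D,z)→(A,x,right)
state=A head=5 tape=xzxzx[z]y   (A,z)→(A,y,left)
state=A head=4 tape=xzxz[x]yy   (A,x)→(D,z,right)
state=D head=5 tape=xzxzz[y]y   (D,y)→(D,x,left)
state=D head=4 tape=xzxz[z]xy   (D,z)→(A,x,right)
state=A head=5 tape=xzxzx[x]y   (A,x)→(D,z,right)
state=D head=6 tape=xzxzxz[y]   (D,y)→(D,x,left)
state=D head=5 tape=xzxzx[z]x   (D,z)→(A,x,right)
state=A head=6 tape=xzxzxx[x]
After 19 steps: state A, head at 6, tape xzxzxxx.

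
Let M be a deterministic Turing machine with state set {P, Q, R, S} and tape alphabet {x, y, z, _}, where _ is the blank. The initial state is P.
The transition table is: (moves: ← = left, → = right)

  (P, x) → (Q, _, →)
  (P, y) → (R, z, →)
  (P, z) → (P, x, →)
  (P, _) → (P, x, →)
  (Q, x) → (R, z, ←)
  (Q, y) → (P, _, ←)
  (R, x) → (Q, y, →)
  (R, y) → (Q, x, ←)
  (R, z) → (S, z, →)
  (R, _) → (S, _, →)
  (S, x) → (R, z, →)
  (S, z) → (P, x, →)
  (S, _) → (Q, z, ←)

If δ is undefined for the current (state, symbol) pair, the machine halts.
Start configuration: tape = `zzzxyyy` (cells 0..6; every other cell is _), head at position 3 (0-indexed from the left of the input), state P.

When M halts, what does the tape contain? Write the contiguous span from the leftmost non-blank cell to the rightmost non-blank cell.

state=P head=3 tape=zzz[x]yyy   (P,x)→(Q,_,→)
state=Q head=4 tape=zzz_[y]yy   (Q,y)→(P,_,←)
state=P head=3 tape=zzz[_]_yy   (P,_)→(P,x,→)
state=P head=4 tape=zzzx[_]yy   (P,_)→(P,x,→)
state=P head=5 tape=zzzxx[y]y   (P,y)→(R,z,→)
state=R head=6 tape=zzzxxz[y]   (R,y)→(Q,x,←)
state=Q head=5 tape=zzzxx[z]x
The non-blank tape span at halt is zzzxxzx.

zzzxxzx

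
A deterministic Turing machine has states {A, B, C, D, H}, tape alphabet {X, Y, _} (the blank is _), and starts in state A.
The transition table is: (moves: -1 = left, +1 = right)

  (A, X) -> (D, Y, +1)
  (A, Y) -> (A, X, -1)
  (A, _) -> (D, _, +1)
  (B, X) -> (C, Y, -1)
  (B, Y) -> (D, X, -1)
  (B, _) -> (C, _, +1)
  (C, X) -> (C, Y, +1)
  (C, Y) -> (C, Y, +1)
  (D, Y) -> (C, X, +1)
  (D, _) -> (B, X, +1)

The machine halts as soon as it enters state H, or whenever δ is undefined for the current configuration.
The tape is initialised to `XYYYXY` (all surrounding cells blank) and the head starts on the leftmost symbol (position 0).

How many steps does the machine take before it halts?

A | [X]YYYXY_   read X → write Y, move +1, go to D
D | Y[Y]YYXY_   read Y → write X, move +1, go to C
C | YX[Y]YXY_   read Y → write Y, move +1, go to C
C | YXY[Y]XY_   read Y → write Y, move +1, go to C
C | YXYY[X]Y_   read X → write Y, move +1, go to C
C | YXYYY[Y]_   read Y → write Y, move +1, go to C
C | YXYYYY[_]
M halts after 6 transitions.

6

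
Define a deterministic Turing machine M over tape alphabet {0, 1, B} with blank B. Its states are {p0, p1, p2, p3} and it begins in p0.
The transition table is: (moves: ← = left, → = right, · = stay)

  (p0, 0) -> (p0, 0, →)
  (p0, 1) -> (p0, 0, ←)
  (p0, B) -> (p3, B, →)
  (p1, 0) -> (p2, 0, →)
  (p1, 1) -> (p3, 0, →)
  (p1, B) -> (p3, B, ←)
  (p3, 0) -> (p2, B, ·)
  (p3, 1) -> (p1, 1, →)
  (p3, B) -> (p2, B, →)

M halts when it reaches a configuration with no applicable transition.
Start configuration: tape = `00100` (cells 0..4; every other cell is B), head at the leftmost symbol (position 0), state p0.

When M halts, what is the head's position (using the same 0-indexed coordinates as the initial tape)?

7

p0 | [0]0100BBB   read 0 → write 0, move →, go to p0
p0 | 0[0]100BBB   read 0 → write 0, move →, go to p0
p0 | 00[1]00BBB   read 1 → write 0, move ←, go to p0
p0 | 0[0]000BBB   read 0 → write 0, move →, go to p0
p0 | 00[0]00BBB   read 0 → write 0, move →, go to p0
p0 | 000[0]0BBB   read 0 → write 0, move →, go to p0
p0 | 0000[0]BBB   read 0 → write 0, move →, go to p0
p0 | 00000[B]BB   read B → write B, move →, go to p3
p3 | 00000B[B]B   read B → write B, move →, go to p2
p2 | 00000BB[B]
At halt the head is at cell 7.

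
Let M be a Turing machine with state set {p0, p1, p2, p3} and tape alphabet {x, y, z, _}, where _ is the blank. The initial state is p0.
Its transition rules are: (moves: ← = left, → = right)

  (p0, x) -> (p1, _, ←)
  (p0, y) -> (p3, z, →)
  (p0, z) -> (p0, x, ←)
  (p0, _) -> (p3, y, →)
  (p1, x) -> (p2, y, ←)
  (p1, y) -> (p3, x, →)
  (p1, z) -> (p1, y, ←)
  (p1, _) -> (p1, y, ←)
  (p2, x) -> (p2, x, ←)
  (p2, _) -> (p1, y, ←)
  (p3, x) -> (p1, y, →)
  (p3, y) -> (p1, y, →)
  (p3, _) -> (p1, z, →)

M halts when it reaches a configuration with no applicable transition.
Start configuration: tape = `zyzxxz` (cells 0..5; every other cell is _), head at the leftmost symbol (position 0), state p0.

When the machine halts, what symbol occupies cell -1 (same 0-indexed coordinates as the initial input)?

p0 | _[z]yzxxz   read z → write x, move ←, go to p0
p0 | [_]xyzxxz   read _ → write y, move →, go to p3
p3 | y[x]yzxxz   read x → write y, move →, go to p1
p1 | yy[y]zxxz   read y → write x, move →, go to p3
p3 | yyx[z]xxz
Cell -1 holds y when M halts.

y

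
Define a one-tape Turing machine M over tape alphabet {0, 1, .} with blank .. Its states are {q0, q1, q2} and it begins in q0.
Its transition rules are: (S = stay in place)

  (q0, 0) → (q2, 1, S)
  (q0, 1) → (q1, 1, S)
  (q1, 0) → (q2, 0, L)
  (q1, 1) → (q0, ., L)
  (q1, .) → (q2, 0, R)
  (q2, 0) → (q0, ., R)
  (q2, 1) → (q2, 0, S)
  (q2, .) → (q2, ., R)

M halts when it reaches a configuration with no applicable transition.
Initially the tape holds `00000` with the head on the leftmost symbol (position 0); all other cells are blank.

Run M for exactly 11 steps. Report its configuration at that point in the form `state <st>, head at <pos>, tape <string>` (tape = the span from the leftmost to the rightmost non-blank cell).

state q2, head at 3, tape 00

q0 | [0]0000   read 0 → write 1, move S, go to q2
q2 | [1]0000   read 1 → write 0, move S, go to q2
q2 | [0]0000   read 0 → write ., move R, go to q0
q0 | .[0]000   read 0 → write 1, move S, go to q2
q2 | .[1]000   read 1 → write 0, move S, go to q2
q2 | .[0]000   read 0 → write ., move R, go to q0
q0 | ..[0]00   read 0 → write 1, move S, go to q2
q2 | ..[1]00   read 1 → write 0, move S, go to q2
q2 | ..[0]00   read 0 → write ., move R, go to q0
q0 | ...[0]0   read 0 → write 1, move S, go to q2
q2 | ...[1]0   read 1 → write 0, move S, go to q2
q2 | ...[0]0
After 11 steps: state q2, head at 3, tape 00.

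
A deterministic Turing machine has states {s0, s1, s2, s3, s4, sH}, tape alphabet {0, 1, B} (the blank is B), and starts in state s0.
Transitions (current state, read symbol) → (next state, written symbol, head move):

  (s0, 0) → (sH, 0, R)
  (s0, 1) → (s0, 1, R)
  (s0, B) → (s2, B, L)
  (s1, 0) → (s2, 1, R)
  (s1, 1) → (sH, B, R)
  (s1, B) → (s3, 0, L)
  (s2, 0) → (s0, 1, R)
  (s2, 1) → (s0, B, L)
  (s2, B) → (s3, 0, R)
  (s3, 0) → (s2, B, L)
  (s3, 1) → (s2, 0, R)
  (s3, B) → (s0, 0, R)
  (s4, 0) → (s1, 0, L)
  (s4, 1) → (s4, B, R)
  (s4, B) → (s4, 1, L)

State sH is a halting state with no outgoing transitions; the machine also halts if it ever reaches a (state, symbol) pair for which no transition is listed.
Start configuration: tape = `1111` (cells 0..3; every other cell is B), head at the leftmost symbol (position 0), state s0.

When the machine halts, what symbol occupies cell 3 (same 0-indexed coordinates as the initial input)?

s0 | BB[1]111B   read 1 → write 1, move R, go to s0
s0 | BB1[1]11B   read 1 → write 1, move R, go to s0
s0 | BB11[1]1B   read 1 → write 1, move R, go to s0
s0 | BB111[1]B   read 1 → write 1, move R, go to s0
s0 | BB1111[B]   read B → write B, move L, go to s2
s2 | BB111[1]B   read 1 → write B, move L, go to s0
s0 | BB11[1]BB   read 1 → write 1, move R, go to s0
s0 | BB111[B]B   read B → write B, move L, go to s2
s2 | BB11[1]BB   read 1 → write B, move L, go to s0
s0 | BB1[1]BBB   read 1 → write 1, move R, go to s0
s0 | BB11[B]BB   read B → write B, move L, go to s2
s2 | BB1[1]BBB   read 1 → write B, move L, go to s0
s0 | BB[1]BBBB   read 1 → write 1, move R, go to s0
s0 | BB1[B]BBB   read B → write B, move L, go to s2
s2 | BB[1]BBBB   read 1 → write B, move L, go to s0
s0 | B[B]BBBBB   read B → write B, move L, go to s2
s2 | [B]BBBBBB   read B → write 0, move R, go to s3
s3 | 0[B]BBBBB   read B → write 0, move R, go to s0
s0 | 00[B]BBBB   read B → write B, move L, go to s2
s2 | 0[0]BBBBB   read 0 → write 1, move R, go to s0
s0 | 01[B]BBBB   read B → write B, move L, go to s2
s2 | 0[1]BBBBB   read 1 → write B, move L, go to s0
s0 | [0]BBBBBB   read 0 → write 0, move R, go to sH
sH | 0[B]BBBBB
Cell 3 holds B when M halts.

B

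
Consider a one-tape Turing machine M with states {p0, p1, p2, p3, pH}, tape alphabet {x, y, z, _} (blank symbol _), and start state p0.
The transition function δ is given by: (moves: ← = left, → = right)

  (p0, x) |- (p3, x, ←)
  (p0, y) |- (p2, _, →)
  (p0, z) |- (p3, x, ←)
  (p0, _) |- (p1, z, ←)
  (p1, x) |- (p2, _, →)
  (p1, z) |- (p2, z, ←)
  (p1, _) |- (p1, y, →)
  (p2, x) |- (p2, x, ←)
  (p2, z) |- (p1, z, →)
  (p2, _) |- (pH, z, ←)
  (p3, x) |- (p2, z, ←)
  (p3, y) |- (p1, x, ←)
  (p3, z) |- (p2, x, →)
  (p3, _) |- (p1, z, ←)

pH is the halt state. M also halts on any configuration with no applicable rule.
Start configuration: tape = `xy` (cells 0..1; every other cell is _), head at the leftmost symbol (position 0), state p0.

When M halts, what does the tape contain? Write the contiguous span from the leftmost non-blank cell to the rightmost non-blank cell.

p0 | __[x]y   read x → write x, move ←, go to p3
p3 | _[_]xy   read _ → write z, move ←, go to p1
p1 | [_]zxy   read _ → write y, move →, go to p1
p1 | y[z]xy   read z → write z, move ←, go to p2
p2 | [y]zxy
The non-blank tape span at halt is yzxy.

yzxy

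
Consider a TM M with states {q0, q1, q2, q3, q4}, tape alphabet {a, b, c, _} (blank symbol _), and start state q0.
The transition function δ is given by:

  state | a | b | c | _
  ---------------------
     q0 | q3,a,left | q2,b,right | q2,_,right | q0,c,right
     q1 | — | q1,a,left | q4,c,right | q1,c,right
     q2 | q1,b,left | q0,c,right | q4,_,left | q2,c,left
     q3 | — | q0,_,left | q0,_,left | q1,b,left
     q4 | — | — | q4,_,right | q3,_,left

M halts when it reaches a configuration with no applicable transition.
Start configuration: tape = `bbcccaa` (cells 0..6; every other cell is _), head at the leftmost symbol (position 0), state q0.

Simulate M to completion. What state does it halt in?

q4

state=q0 head=0 tape=___[b]bcccaa   (q0,b)→(q2,b,right)
state=q2 head=1 tape=___b[b]cccaa   (q2,b)→(q0,c,right)
state=q0 head=2 tape=___bc[c]ccaa   (q0,c)→(q2,_,right)
state=q2 head=3 tape=___bc_[c]caa   (q2,c)→(q4,_,left)
state=q4 head=2 tape=___bc[_]_caa   (q4,_)→(q3,_,left)
state=q3 head=1 tape=___b[c]__caa   (q3,c)→(q0,_,left)
state=q0 head=0 tape=___[b]___caa   (q0,b)→(q2,b,right)
state=q2 head=1 tape=___b[_]__caa   (q2,_)→(q2,c,left)
state=q2 head=0 tape=___[b]c__caa   (q2,b)→(q0,c,right)
state=q0 head=1 tape=___c[c]__caa   (q0,c)→(q2,_,right)
state=q2 head=2 tape=___c_[_]_caa   (q2,_)→(q2,c,left)
state=q2 head=1 tape=___c[_]c_caa   (q2,_)→(q2,c,left)
state=q2 head=0 tape=___[c]cc_caa   (q2,c)→(q4,_,left)
state=q4 head=-1 tape=__[_]_cc_caa   (q4,_)→(q3,_,left)
state=q3 head=-2 tape=_[_]__cc_caa   (q3,_)→(q1,b,left)
state=q1 head=-3 tape=[_]b__cc_caa   (q1,_)→(q1,c,right)
state=q1 head=-2 tape=c[b]__cc_caa   (q1,b)→(q1,a,left)
state=q1 head=-3 tape=[c]a__cc_caa   (q1,c)→(q4,c,right)
state=q4 head=-2 tape=c[a]__cc_caa
No transition is defined for (q4, a); M halts in state q4.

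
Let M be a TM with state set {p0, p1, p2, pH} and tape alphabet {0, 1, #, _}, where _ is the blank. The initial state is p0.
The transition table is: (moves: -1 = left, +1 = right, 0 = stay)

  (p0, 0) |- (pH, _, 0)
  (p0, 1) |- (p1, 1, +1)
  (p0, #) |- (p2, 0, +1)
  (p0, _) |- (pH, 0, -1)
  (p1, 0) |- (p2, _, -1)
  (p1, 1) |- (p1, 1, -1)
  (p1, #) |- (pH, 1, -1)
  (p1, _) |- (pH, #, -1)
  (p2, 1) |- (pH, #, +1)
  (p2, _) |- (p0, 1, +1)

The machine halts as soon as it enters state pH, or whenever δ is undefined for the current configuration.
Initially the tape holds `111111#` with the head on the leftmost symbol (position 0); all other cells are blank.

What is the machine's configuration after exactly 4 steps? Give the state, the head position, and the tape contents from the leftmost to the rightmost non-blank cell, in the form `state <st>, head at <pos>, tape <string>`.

state pH, head at -2, tape #111111#

p0 | __[1]11111#   read 1 → write 1, move +1, go to p1
p1 | __1[1]1111#   read 1 → write 1, move -1, go to p1
p1 | __[1]11111#   read 1 → write 1, move -1, go to p1
p1 | _[_]111111#   read _ → write #, move -1, go to pH
pH | [_]#111111#
After 4 steps: state pH, head at -2, tape #111111#.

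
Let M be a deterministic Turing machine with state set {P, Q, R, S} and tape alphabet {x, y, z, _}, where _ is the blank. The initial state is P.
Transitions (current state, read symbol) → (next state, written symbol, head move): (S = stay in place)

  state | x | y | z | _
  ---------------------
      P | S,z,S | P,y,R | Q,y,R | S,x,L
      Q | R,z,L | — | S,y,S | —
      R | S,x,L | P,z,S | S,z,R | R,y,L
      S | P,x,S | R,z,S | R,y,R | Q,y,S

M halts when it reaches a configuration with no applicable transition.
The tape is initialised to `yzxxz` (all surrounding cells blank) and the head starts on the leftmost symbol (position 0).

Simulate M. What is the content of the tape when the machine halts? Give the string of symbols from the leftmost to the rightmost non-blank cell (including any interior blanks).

yyzyzy

P | [y]zxxz_   read y → write y, move R, go to P
P | y[z]xxz_   read z → write y, move R, go to Q
Q | yy[x]xz_   read x → write z, move L, go to R
R | y[y]zxz_   read y → write z, move S, go to P
P | y[z]zxz_   read z → write y, move R, go to Q
Q | yy[z]xz_   read z → write y, move S, go to S
S | yy[y]xz_   read y → write z, move S, go to R
R | yy[z]xz_   read z → write z, move R, go to S
S | yyz[x]z_   read x → write x, move S, go to P
P | yyz[x]z_   read x → write z, move S, go to S
S | yyz[z]z_   read z → write y, move R, go to R
R | yyzy[z]_   read z → write z, move R, go to S
S | yyzyz[_]   read _ → write y, move S, go to Q
Q | yyzyz[y]
The non-blank tape span at halt is yyzyzy.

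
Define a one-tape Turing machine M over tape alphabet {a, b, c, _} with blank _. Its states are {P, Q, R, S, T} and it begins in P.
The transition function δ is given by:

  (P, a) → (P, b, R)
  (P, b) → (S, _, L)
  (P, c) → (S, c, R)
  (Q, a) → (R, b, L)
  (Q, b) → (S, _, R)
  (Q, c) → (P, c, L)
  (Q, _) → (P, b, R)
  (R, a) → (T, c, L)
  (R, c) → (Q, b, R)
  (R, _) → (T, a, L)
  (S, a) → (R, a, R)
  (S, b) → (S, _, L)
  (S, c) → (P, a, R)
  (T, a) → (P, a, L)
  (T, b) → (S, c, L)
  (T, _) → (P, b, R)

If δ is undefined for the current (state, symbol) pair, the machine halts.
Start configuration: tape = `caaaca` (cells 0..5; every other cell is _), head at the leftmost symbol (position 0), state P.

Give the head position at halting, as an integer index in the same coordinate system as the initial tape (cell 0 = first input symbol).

state=P head=0 tape=[c]aaaca   (P,c)→(S,c,R)
state=S head=1 tape=c[a]aaca   (S,a)→(R,a,R)
state=R head=2 tape=ca[a]aca   (R,a)→(T,c,L)
state=T head=1 tape=c[a]caca   (T,a)→(P,a,L)
state=P head=0 tape=[c]acaca   (P,c)→(S,c,R)
state=S head=1 tape=c[a]caca   (S,a)→(R,a,R)
state=R head=2 tape=ca[c]aca   (R,c)→(Q,b,R)
state=Q head=3 tape=cab[a]ca   (Q,a)→(R,b,L)
state=R head=2 tape=ca[b]bca
At halt the head is at cell 2.

2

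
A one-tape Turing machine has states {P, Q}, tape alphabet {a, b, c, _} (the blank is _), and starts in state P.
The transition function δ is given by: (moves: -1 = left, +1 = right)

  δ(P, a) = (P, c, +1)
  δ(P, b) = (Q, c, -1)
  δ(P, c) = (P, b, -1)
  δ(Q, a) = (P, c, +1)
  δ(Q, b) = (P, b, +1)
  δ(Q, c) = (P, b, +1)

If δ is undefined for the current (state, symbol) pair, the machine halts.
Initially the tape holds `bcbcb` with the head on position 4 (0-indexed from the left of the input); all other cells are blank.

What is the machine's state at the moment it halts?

state=P head=4 tape=_bcbc[b]   (P,b)→(Q,c,-1)
state=Q head=3 tape=_bcb[c]c   (Q,c)→(P,b,+1)
state=P head=4 tape=_bcbb[c]   (P,c)→(P,b,-1)
state=P head=3 tape=_bcb[b]b   (P,b)→(Q,c,-1)
state=Q head=2 tape=_bc[b]cb   (Q,b)→(P,b,+1)
state=P head=3 tape=_bcb[c]b   (P,c)→(P,b,-1)
state=P head=2 tape=_bc[b]bb   (P,b)→(Q,c,-1)
state=Q head=1 tape=_b[c]cbb   (Q,c)→(P,b,+1)
state=P head=2 tape=_bb[c]bb   (P,c)→(P,b,-1)
state=P head=1 tape=_b[b]bbb   (P,b)→(Q,c,-1)
state=Q head=0 tape=_[b]cbbb   (Q,b)→(P,b,+1)
state=P head=1 tape=_b[c]bbb   (P,c)→(P,b,-1)
state=P head=0 tape=_[b]bbbb   (P,b)→(Q,c,-1)
state=Q head=-1 tape=[_]cbbbb
No transition is defined for (Q, _); M halts in state Q.

Q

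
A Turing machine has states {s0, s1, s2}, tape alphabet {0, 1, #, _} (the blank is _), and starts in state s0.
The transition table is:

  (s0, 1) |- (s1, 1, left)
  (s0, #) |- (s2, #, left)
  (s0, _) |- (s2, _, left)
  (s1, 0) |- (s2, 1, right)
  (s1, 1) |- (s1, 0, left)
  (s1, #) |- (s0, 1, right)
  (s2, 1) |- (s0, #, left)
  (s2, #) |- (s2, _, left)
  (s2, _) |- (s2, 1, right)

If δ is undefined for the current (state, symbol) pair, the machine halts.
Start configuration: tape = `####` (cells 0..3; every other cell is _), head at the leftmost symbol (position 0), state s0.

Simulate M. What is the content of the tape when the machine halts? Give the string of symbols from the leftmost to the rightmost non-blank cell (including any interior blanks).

1#__###

state=s0 head=0 tape=____[#]###   (s0,#)→(s2,#,left)
state=s2 head=-1 tape=___[_]####   (s2,_)→(s2,1,right)
state=s2 head=0 tape=___1[#]###   (s2,#)→(s2,_,left)
state=s2 head=-1 tape=___[1]_###   (s2,1)→(s0,#,left)
state=s0 head=-2 tape=__[_]#_###   (s0,_)→(s2,_,left)
state=s2 head=-3 tape=_[_]_#_###   (s2,_)→(s2,1,right)
state=s2 head=-2 tape=_1[_]#_###   (s2,_)→(s2,1,right)
state=s2 head=-1 tape=_11[#]_###   (s2,#)→(s2,_,left)
state=s2 head=-2 tape=_1[1]__###   (s2,1)→(s0,#,left)
state=s0 head=-3 tape=_[1]#__###   (s0,1)→(s1,1,left)
state=s1 head=-4 tape=[_]1#__###
The non-blank tape span at halt is 1#__###.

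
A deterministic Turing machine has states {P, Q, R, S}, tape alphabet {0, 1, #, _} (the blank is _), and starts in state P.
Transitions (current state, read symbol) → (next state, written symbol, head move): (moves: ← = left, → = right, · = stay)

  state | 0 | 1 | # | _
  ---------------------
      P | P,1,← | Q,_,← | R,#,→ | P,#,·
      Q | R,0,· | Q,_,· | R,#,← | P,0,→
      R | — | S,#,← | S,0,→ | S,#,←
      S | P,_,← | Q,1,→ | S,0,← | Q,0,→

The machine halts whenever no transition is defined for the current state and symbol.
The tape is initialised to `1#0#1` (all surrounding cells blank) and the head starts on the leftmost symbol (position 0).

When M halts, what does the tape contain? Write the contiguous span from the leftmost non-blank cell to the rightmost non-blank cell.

00#0#_#1

state=P head=0 tape=___[1]#0#1   (P,1)→(Q,_,←)
state=Q head=-1 tape=__[_]_#0#1   (Q,_)→(P,0,→)
state=P head=0 tape=__0[_]#0#1   (P,_)→(P,#,·)
state=P head=0 tape=__0[#]#0#1   (P,#)→(R,#,→)
state=R head=1 tape=__0#[#]0#1   (R,#)→(S,0,→)
state=S head=2 tape=__0#0[0]#1   (S,0)→(P,_,←)
state=P head=1 tape=__0#[0]_#1   (P,0)→(P,1,←)
state=P head=0 tape=__0[#]1_#1   (P,#)→(R,#,→)
state=R head=1 tape=__0#[1]_#1   (R,1)→(S,#,←)
state=S head=0 tape=__0[#]#_#1   (S,#)→(S,0,←)
state=S head=-1 tape=__[0]0#_#1   (S,0)→(P,_,←)
state=P head=-2 tape=_[_]_0#_#1   (P,_)→(P,#,·)
state=P head=-2 tape=_[#]_0#_#1   (P,#)→(R,#,→)
state=R head=-1 tape=_#[_]0#_#1   (R,_)→(S,#,←)
state=S head=-2 tape=_[#]#0#_#1   (S,#)→(S,0,←)
state=S head=-3 tape=[_]0#0#_#1   (S,_)→(Q,0,→)
state=Q head=-2 tape=0[0]#0#_#1   (Q,0)→(R,0,·)
state=R head=-2 tape=0[0]#0#_#1
The non-blank tape span at halt is 00#0#_#1.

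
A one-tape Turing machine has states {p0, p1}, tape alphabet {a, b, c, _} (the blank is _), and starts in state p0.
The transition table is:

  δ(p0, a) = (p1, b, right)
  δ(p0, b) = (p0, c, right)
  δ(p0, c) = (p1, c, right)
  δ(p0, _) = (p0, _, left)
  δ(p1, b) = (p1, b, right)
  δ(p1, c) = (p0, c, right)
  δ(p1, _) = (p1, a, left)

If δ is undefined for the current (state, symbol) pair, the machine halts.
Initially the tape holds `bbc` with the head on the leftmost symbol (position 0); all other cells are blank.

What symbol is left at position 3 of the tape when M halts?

b

state=p0 head=0 tape=[b]bc__   (p0,b)→(p0,c,right)
state=p0 head=1 tape=c[b]c__   (p0,b)→(p0,c,right)
state=p0 head=2 tape=cc[c]__   (p0,c)→(p1,c,right)
state=p1 head=3 tape=ccc[_]_   (p1,_)→(p1,a,left)
state=p1 head=2 tape=cc[c]a_   (p1,c)→(p0,c,right)
state=p0 head=3 tape=ccc[a]_   (p0,a)→(p1,b,right)
state=p1 head=4 tape=cccb[_]   (p1,_)→(p1,a,left)
state=p1 head=3 tape=ccc[b]a   (p1,b)→(p1,b,right)
state=p1 head=4 tape=cccb[a]
Cell 3 holds b when M halts.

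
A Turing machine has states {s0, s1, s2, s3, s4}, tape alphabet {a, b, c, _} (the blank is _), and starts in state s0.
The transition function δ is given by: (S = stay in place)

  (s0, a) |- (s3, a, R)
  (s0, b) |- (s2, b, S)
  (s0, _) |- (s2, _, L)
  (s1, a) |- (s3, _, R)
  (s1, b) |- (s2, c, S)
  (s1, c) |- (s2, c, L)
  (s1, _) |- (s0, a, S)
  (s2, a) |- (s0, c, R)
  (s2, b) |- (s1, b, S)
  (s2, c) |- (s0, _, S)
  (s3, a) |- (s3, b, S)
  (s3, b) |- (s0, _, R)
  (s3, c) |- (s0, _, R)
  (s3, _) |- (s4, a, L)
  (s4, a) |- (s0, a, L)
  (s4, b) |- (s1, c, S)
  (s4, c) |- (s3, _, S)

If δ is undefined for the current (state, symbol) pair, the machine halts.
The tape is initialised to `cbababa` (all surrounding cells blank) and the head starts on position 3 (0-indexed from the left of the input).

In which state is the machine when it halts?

s0 | _cba[b]aba   read b → write b, move S, go to s2
s2 | _cba[b]aba   read b → write b, move S, go to s1
s1 | _cba[b]aba   read b → write c, move S, go to s2
s2 | _cba[c]aba   read c → write _, move S, go to s0
s0 | _cba[_]aba   read _ → write _, move L, go to s2
s2 | _cb[a]_aba   read a → write c, move R, go to s0
s0 | _cbc[_]aba   read _ → write _, move L, go to s2
s2 | _cb[c]_aba   read c → write _, move S, go to s0
s0 | _cb[_]_aba   read _ → write _, move L, go to s2
s2 | _c[b]__aba   read b → write b, move S, go to s1
s1 | _c[b]__aba   read b → write c, move S, go to s2
s2 | _c[c]__aba   read c → write _, move S, go to s0
s0 | _c[_]__aba   read _ → write _, move L, go to s2
s2 | _[c]___aba   read c → write _, move S, go to s0
s0 | _[_]___aba   read _ → write _, move L, go to s2
s2 | [_]____aba
No transition is defined for (s2, _); M halts in state s2.

s2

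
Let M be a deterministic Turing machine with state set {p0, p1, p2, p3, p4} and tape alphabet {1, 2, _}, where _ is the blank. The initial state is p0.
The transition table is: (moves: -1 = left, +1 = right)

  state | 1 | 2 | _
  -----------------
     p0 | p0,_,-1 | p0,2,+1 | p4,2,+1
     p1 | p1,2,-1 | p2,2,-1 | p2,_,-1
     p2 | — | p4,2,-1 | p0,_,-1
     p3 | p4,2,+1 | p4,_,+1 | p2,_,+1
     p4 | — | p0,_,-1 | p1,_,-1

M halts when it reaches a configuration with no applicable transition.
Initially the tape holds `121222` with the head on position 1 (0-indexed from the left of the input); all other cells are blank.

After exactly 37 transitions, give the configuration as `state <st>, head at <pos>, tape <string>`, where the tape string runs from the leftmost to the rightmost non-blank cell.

state p4, head at 6, tape 122222

state=p0 head=1 tape=1[2]1222_   (p0,2)→(p0,2,+1)
state=p0 head=2 tape=12[1]222_   (p0,1)→(p0,_,-1)
state=p0 head=1 tape=1[2]_222_   (p0,2)→(p0,2,+1)
state=p0 head=2 tape=12[_]222_   (p0,_)→(p4,2,+1)
state=p4 head=3 tape=122[2]22_   (p4,2)→(p0,_,-1)
state=p0 head=2 tape=12[2]_22_   (p0,2)→(p0,2,+1)
state=p0 head=3 tape=122[_]22_   (p0,_)→(p4,2,+1)
state=p4 head=4 tape=1222[2]2_   (p4,2)→(p0,_,-1)
state=p0 head=3 tape=122[2]_2_   (p0,2)→(p0,2,+1)
state=p0 head=4 tape=1222[_]2_   (p0,_)→(p4,2,+1)
state=p4 head=5 tape=12222[2]_   (p4,2)→(p0,_,-1)
state=p0 head=4 tape=1222[2]__   (p0,2)→(p0,2,+1)
state=p0 head=5 tape=12222[_]_   (p0,_)→(p4,2,+1)
state=p4 head=6 tape=122222[_]   (p4,_)→(p1,_,-1)
state=p1 head=5 tape=12222[2]_   (p1,2)→(p2,2,-1)
state=p2 head=4 tape=1222[2]2_   (p2,2)→(p4,2,-1)
state=p4 head=3 tape=122[2]22_   (p4,2)→(p0,_,-1)
state=p0 head=2 tape=12[2]_22_   (p0,2)→(p0,2,+1)
state=p0 head=3 tape=122[_]22_   (p0,_)→(p4,2,+1)
state=p4 head=4 tape=1222[2]2_   (p4,2)→(p0,_,-1)
state=p0 head=3 tape=122[2]_2_   (p0,2)→(p0,2,+1)
state=p0 head=4 tape=1222[_]2_   (p0,_)→(p4,2,+1)
state=p4 head=5 tape=12222[2]_   (p4,2)→(p0,_,-1)
state=p0 head=4 tape=1222[2]__   (p0,2)→(p0,2,+1)
state=p0 head=5 tape=12222[_]_   (p0,_)→(p4,2,+1)
state=p4 head=6 tape=122222[_]   (p4,_)→(p1,_,-1)
state=p1 head=5 tape=12222[2]_   (p1,2)→(p2,2,-1)
state=p2 head=4 tape=1222[2]2_   (p2,2)→(p4,2,-1)
state=p4 head=3 tape=122[2]22_   (p4,2)→(p0,_,-1)
state=p0 head=2 tape=12[2]_22_   (p0,2)→(p0,2,+1)
state=p0 head=3 tape=122[_]22_   (p0,_)→(p4,2,+1)
state=p4 head=4 tape=1222[2]2_   (p4,2)→(p0,_,-1)
state=p0 head=3 tape=122[2]_2_   (p0,2)→(p0,2,+1)
state=p0 head=4 tape=1222[_]2_   (p0,_)→(p4,2,+1)
state=p4 head=5 tape=12222[2]_   (p4,2)→(p0,_,-1)
state=p0 head=4 tape=1222[2]__   (p0,2)→(p0,2,+1)
state=p0 head=5 tape=12222[_]_   (p0,_)→(p4,2,+1)
state=p4 head=6 tape=122222[_]
After 37 steps: state p4, head at 6, tape 122222.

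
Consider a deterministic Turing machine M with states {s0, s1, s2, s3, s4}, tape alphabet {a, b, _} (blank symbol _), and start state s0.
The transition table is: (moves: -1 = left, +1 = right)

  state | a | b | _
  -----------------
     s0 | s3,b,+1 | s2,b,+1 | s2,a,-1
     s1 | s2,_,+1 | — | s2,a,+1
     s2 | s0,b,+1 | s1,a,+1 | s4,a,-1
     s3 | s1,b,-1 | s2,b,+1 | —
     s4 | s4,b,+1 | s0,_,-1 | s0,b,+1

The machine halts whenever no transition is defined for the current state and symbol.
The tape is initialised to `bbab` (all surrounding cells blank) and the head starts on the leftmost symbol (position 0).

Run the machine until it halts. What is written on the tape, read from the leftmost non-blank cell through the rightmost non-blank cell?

ba_abbabb

state=s0 head=0 tape=[b]bab______   (s0,b)→(s2,b,+1)
state=s2 head=1 tape=b[b]ab______   (s2,b)→(s1,a,+1)
state=s1 head=2 tape=ba[a]b______   (s1,a)→(s2,_,+1)
state=s2 head=3 tape=ba_[b]______   (s2,b)→(s1,a,+1)
state=s1 head=4 tape=ba_a[_]_____   (s1,_)→(s2,a,+1)
state=s2 head=5 tape=ba_aa[_]____   (s2,_)→(s4,a,-1)
state=s4 head=4 tape=ba_a[a]a____   (s4,a)→(s4,b,+1)
state=s4 head=5 tape=ba_ab[a]____   (s4,a)→(s4,b,+1)
state=s4 head=6 tape=ba_abb[_]___   (s4,_)→(s0,b,+1)
state=s0 head=7 tape=ba_abbb[_]__   (s0,_)→(s2,a,-1)
state=s2 head=6 tape=ba_abb[b]a__   (s2,b)→(s1,a,+1)
state=s1 head=7 tape=ba_abba[a]__   (s1,a)→(s2,_,+1)
state=s2 head=8 tape=ba_abba_[_]_   (s2,_)→(s4,a,-1)
state=s4 head=7 tape=ba_abba[_]a_   (s4,_)→(s0,b,+1)
state=s0 head=8 tape=ba_abbab[a]_   (s0,a)→(s3,b,+1)
state=s3 head=9 tape=ba_abbabb[_]
The non-blank tape span at halt is ba_abbabb.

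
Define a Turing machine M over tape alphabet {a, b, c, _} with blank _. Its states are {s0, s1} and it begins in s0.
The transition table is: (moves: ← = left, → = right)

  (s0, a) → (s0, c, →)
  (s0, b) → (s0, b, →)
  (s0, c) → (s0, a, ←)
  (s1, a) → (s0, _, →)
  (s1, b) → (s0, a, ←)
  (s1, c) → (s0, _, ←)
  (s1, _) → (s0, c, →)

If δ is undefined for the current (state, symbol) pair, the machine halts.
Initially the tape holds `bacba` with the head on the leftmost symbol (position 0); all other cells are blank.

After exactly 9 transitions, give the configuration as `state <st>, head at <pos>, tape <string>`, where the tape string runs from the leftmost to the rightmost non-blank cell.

state s0, head at 5, tape bccbc

s0 | [b]acba_   read b → write b, move →, go to s0
s0 | b[a]cba_   read a → write c, move →, go to s0
s0 | bc[c]ba_   read c → write a, move ←, go to s0
s0 | b[c]aba_   read c → write a, move ←, go to s0
s0 | [b]aaba_   read b → write b, move →, go to s0
s0 | b[a]aba_   read a → write c, move →, go to s0
s0 | bc[a]ba_   read a → write c, move →, go to s0
s0 | bcc[b]a_   read b → write b, move →, go to s0
s0 | bccb[a]_   read a → write c, move →, go to s0
s0 | bccbc[_]
After 9 steps: state s0, head at 5, tape bccbc.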